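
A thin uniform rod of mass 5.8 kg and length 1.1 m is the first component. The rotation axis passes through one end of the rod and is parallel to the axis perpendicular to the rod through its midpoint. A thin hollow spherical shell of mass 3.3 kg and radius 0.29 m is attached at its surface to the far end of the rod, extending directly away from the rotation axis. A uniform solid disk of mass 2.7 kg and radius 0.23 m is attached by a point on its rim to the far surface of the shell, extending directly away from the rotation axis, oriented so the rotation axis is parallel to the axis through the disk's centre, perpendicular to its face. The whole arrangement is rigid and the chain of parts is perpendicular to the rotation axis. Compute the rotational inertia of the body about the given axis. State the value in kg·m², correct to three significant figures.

18.8

Thin rod: I_cm = (1/12)ML² = (1/12)(5.8)(1.1)² = 0.58483 kg·m²; centre at d = 0.55 m, so I = I_cm + Md² gives I = 0.58483 + (5.8)(0.55)² = 2.3393 kg·m².
Spherical shell: I_cm = (2/3)MR² = (2/3)(3.3)(0.29)² = 0.18502 kg·m²; centre at d = 0.55 + 0.55 + 0.29 = 1.39 m, so I = I_cm + Md² gives I = 0.18502 + (3.3)(1.39)² = 6.561 kg·m².
Solid disk: I_cm = (1/2)MR² = (1/2)(2.7)(0.23)² = 0.071415 kg·m²; centre at d = 0.55 + 0.55 + 0.29 + 0.29 + 0.23 = 1.91 m, so I = I_cm + Md² gives I = 0.071415 + (2.7)(1.91)² = 9.9213 kg·m².
Total I = 2.3393 + 6.561 + 9.9213 = 18.822 kg·m².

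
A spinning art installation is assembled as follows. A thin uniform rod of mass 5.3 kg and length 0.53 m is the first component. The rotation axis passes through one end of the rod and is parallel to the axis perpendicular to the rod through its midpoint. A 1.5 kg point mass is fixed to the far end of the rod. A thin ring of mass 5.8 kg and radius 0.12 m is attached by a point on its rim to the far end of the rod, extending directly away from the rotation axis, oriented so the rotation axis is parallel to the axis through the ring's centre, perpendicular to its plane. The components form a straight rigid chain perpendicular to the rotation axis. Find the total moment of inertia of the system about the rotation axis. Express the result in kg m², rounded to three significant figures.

3.45

Thin rod: I_cm = (1/12)ML² = (1/12)(5.3)(0.53)² = 0.12406 kg m²; centre at d = 0.265 m, so the parallel axis theorem gives I = 0.12406 + (5.3)(0.265)² = 0.49626 kg m².
Point mass: I_cm = 0; centre at d = 0.265 + 0.265 = 0.53 m, so the parallel axis theorem gives I = 0 + (1.5)(0.53)² = 0.42135 kg m².
Thin ring: I_cm = MR² = (5.8)(0.12)² = 0.08352 kg m²; centre at d = 0.265 + 0.265 + 0.12 = 0.65 m, so the parallel axis theorem gives I = 0.08352 + (5.8)(0.65)² = 2.534 kg m².
Total I = 0.49626 + 0.42135 + 2.534 = 3.4516 kg m².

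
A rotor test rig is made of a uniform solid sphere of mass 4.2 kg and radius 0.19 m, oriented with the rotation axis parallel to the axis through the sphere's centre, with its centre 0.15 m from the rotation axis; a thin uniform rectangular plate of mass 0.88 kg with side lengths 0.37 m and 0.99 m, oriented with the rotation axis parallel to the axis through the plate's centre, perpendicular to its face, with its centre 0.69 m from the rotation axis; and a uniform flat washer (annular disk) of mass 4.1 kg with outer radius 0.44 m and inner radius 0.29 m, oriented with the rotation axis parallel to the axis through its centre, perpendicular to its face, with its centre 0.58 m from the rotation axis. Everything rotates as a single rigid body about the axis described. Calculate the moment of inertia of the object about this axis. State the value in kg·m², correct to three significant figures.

Solid sphere: I_cm = (2/5)MR² = (2/5)(4.2)(0.19)² = 0.060648 kg·m²; centre at d = 0.15 m, so the parallel axis theorem gives I = 0.060648 + (4.2)(0.15)² = 0.15515 kg·m².
Rectangular plate: I_cm = (1/12)M(a²+b²) = (1/12)(0.88)[(0.37)² + (0.99)²] = 0.081913 kg·m²; centre at d = 0.69 m, so the parallel axis theorem gives I = 0.081913 + (0.88)(0.69)² = 0.50088 kg·m².
Annular disk: I_cm = (1/2)M(R²+r²) = (1/2)(4.1)[(0.44)² + (0.29)²] = 0.56928 kg·m²; centre at d = 0.58 m, so the parallel axis theorem gives I = 0.56928 + (4.1)(0.58)² = 1.9485 kg·m².
Total I = 0.15515 + 0.50088 + 1.9485 = 2.6046 kg·m².

2.60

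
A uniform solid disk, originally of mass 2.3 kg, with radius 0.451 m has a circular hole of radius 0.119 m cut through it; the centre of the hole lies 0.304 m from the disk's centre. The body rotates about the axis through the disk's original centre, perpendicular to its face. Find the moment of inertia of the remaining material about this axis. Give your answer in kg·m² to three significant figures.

Unpierced body about its centre: I₀ = (1/2)MR² = (1/2)(2.3)(0.451)² = 0.23391 kg·m².
The removed disk has mass m = M·(r/R)² = (2.3)(0.119/0.451)² = 0.16013 kg (same uniform areal density).
Its moment of inertia about the rotation axis (parallel-axis theorem): I_hole = (1/2)mr² + md² = (1/2)(0.16013)(0.119)² + (0.16013)(0.304)² = 0.015932 kg·m².
Treating the hole as negative mass, I = I₀ − I_hole = 0.23391 − 0.015932 = 0.21798 kg·m².

0.218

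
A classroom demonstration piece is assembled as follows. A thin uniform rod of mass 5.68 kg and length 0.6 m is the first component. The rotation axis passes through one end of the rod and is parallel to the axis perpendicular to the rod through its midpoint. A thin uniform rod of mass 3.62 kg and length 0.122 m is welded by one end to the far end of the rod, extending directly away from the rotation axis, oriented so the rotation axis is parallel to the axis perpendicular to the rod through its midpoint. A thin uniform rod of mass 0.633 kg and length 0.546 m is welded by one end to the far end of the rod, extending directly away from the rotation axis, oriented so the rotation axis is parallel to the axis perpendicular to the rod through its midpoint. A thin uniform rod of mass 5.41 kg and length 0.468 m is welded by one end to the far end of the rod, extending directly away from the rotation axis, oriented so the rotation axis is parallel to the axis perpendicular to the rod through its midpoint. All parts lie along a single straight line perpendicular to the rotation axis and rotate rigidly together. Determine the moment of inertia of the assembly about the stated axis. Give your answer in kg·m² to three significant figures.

Thin rod: I_cm = (1/12)ML² = (1/12)(5.68)(0.6)² = 0.1704 kg·m²; centre at d = 0.3 m, so I = I_cm + Md² gives I = 0.1704 + (5.68)(0.3)² = 0.6816 kg·m².
Thin rod: I_cm = (1/12)ML² = (1/12)(3.62)(0.122)² = 0.00449 kg·m²; centre at d = 0.3 + 0.3 + 0.061 = 0.661 m, so I = I_cm + Md² gives I = 0.00449 + (3.62)(0.661)² = 1.5861 kg·m².
Thin rod: I_cm = (1/12)ML² = (1/12)(0.633)(0.546)² = 0.015726 kg·m²; centre at d = 0.3 + 0.3 + 0.061 + 0.061 + 0.273 = 0.995 m, so I = I_cm + Md² gives I = 0.015726 + (0.633)(0.995)² = 0.64241 kg·m².
Thin rod: I_cm = (1/12)ML² = (1/12)(5.41)(0.468)² = 0.098743 kg·m²; centre at d = 0.3 + 0.3 + 0.061 + 0.061 + 0.273 + 0.273 + 0.234 = 1.502 m, so I = I_cm + Md² gives I = 0.098743 + (5.41)(1.502)² = 12.304 kg·m².
Total I = 0.6816 + 1.5861 + 0.64241 + 12.304 = 15.214 kg·m².

15.2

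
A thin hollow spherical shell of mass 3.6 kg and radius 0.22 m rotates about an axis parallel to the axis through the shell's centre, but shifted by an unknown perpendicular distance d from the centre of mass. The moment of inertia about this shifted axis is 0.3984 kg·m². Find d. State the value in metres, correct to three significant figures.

0.280

About the centre-of-mass axis, I_cm = (2/3)MR² = (2/3)(3.6)(0.22)² = 0.11616 kg·m².
Parallel axis theorem: I = I_cm + Md², so Md² = 0.3984 − 0.11616 = 0.28224 kg·m².
d = √(0.28224 / 3.6) = 0.28 m.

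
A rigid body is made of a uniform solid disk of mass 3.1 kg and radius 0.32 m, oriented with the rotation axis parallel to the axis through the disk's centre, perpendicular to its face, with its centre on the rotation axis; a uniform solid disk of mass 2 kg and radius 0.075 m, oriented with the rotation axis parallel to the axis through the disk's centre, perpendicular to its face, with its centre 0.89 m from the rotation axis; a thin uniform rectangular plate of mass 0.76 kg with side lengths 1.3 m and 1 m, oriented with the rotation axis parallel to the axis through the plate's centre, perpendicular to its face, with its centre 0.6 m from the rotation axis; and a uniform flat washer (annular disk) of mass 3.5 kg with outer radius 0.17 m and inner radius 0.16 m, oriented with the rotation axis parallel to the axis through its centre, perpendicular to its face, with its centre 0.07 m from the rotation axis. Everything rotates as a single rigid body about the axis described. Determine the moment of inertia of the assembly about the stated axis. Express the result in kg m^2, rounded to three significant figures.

Solid disk: I_cm = (1/2)MR² = (1/2)(3.1)(0.32)² = 0.15872 kg m^2; axis through the centre, so I = 0.15872 kg m^2.
Solid disk: I_cm = (1/2)MR² = (1/2)(2)(0.075)² = 0.005625 kg m^2; centre at d = 0.89 m, so I = I_cm + Md² gives I = 0.005625 + (2)(0.89)² = 1.5898 kg m^2.
Rectangular plate: I_cm = (1/12)M(a²+b²) = (1/12)(0.76)[(1.3)² + (1)²] = 0.17037 kg m^2; centre at d = 0.6 m, so I = I_cm + Md² gives I = 0.17037 + (0.76)(0.6)² = 0.44397 kg m^2.
Annular disk: I_cm = (1/2)M(R²+r²) = (1/2)(3.5)[(0.17)² + (0.16)²] = 0.095375 kg m^2; centre at d = 0.07 m, so I = I_cm + Md² gives I = 0.095375 + (3.5)(0.07)² = 0.11253 kg m^2.
Total I = 0.15872 + 1.5898 + 0.44397 + 0.11253 = 2.305 kg m^2.

2.31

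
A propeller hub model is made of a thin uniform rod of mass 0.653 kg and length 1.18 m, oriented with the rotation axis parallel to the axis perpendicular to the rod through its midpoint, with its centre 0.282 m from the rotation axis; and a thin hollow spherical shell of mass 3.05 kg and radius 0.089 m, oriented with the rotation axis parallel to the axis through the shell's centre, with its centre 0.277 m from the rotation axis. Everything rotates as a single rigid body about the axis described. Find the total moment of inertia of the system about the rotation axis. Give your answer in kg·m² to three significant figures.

Thin rod: I_cm = (1/12)ML² = (1/12)(0.653)(1.18)² = 0.07577 kg·m²; centre at d = 0.282 m, so I = I_cm + Md² gives I = 0.07577 + (0.653)(0.282)² = 0.1277 kg·m².
Spherical shell: I_cm = (2/3)MR² = (2/3)(3.05)(0.089)² = 0.016106 kg·m²; centre at d = 0.277 m, so I = I_cm + Md² gives I = 0.016106 + (3.05)(0.277)² = 0.25013 kg·m².
Total I = 0.1277 + 0.25013 = 0.37783 kg·m².

0.378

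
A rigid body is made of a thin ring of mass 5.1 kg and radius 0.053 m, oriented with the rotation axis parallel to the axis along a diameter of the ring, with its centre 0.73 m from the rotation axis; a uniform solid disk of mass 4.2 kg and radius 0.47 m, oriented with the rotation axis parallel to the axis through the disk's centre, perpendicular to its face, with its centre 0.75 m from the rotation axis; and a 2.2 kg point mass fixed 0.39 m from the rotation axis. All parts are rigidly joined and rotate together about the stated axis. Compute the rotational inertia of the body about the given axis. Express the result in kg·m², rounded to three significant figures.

5.89

Thin ring: I_cm = (1/2)MR² = (1/2)(5.1)(0.053)² = 0.0071629 kg·m²; centre at d = 0.73 m, so the parallel axis theorem gives I = 0.0071629 + (5.1)(0.73)² = 2.725 kg·m².
Solid disk: I_cm = (1/2)MR² = (1/2)(4.2)(0.47)² = 0.46389 kg·m²; centre at d = 0.75 m, so the parallel axis theorem gives I = 0.46389 + (4.2)(0.75)² = 2.8264 kg·m².
Point mass: I_cm = 0; centre at d = 0.39 m, so the parallel axis theorem gives I = 0 + (2.2)(0.39)² = 0.33462 kg·m².
Total I = 2.725 + 2.8264 + 0.33462 = 5.886 kg·m².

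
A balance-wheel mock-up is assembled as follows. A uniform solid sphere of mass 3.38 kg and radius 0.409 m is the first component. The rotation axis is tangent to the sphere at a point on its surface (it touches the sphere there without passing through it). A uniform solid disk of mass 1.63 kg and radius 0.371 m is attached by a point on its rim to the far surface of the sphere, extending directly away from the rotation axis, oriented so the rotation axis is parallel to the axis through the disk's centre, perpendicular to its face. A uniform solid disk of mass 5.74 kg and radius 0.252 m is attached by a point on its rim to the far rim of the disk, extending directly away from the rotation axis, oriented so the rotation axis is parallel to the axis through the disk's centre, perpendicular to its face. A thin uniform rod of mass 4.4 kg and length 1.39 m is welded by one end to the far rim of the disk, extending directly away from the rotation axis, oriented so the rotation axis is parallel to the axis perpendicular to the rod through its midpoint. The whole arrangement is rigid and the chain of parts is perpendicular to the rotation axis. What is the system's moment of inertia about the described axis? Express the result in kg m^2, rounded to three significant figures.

Solid sphere: I_cm = (2/5)MR² = (2/5)(3.38)(0.409)² = 0.22616 kg m^2; centre at d = 0.409 m, so the parallel axis theorem gives I = 0.22616 + (3.38)(0.409)² = 0.79157 kg m^2.
Solid disk: I_cm = (1/2)MR² = (1/2)(1.63)(0.371)² = 0.11218 kg m^2; centre at d = 0.409 + 0.409 + 0.371 = 1.189 m, so the parallel axis theorem gives I = 0.11218 + (1.63)(1.189)² = 2.4165 kg m^2.
Solid disk: I_cm = (1/2)MR² = (1/2)(5.74)(0.252)² = 0.18226 kg m^2; centre at d = 0.409 + 0.409 + 0.371 + 0.371 + 0.252 = 1.812 m, so the parallel axis theorem gives I = 0.18226 + (5.74)(1.812)² = 19.029 kg m^2.
Thin rod: I_cm = (1/12)ML² = (1/12)(4.4)(1.39)² = 0.70844 kg m^2; centre at d = 0.409 + 0.409 + 0.371 + 0.371 + 0.252 + 0.252 + 0.695 = 2.759 m, so the parallel axis theorem gives I = 0.70844 + (4.4)(2.759)² = 34.202 kg m^2.
Total I = 0.79157 + 2.4165 + 19.029 + 34.202 = 56.438 kg m^2.

56.4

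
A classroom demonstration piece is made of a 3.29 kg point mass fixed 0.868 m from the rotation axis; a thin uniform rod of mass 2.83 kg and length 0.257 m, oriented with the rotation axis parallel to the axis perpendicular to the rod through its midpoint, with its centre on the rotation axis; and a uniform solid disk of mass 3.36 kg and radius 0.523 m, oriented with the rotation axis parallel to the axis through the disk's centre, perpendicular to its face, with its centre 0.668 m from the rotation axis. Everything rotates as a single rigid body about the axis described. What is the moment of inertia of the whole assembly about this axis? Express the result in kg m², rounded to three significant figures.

Point mass: I_cm = 0; centre at d = 0.868 m, so I = I_cm + Md² gives I = 0 + (3.29)(0.868)² = 2.4788 kg m².
Thin rod: I_cm = (1/12)ML² = (1/12)(2.83)(0.257)² = 0.015577 kg m²; axis through the centre, so I = 0.015577 kg m².
Solid disk: I_cm = (1/2)MR² = (1/2)(3.36)(0.523)² = 0.45953 kg m²; centre at d = 0.668 m, so I = I_cm + Md² gives I = 0.45953 + (3.36)(0.668)² = 1.9588 kg m².
Total I = 2.4788 + 0.015577 + 1.9588 = 4.4532 kg m².

4.45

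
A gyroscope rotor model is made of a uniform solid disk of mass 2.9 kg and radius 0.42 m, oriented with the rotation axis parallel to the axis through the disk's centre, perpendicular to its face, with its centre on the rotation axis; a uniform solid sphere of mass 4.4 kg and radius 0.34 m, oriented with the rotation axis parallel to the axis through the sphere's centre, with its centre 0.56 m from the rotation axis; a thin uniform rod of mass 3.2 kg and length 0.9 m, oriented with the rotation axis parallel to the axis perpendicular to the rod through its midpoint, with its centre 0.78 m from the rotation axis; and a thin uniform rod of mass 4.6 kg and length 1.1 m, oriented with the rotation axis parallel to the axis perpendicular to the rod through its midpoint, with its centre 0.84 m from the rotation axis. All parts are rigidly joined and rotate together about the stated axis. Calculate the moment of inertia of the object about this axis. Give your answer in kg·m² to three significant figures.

7.71

Solid disk: I_cm = (1/2)MR² = (1/2)(2.9)(0.42)² = 0.25578 kg·m²; axis through the centre, so I = 0.25578 kg·m².
Solid sphere: I_cm = (2/5)MR² = (2/5)(4.4)(0.34)² = 0.20346 kg·m²; centre at d = 0.56 m, so the parallel axis theorem gives I = 0.20346 + (4.4)(0.56)² = 1.5833 kg·m².
Thin rod: I_cm = (1/12)ML² = (1/12)(3.2)(0.9)² = 0.216 kg·m²; centre at d = 0.78 m, so the parallel axis theorem gives I = 0.216 + (3.2)(0.78)² = 2.1629 kg·m².
Thin rod: I_cm = (1/12)ML² = (1/12)(4.6)(1.1)² = 0.46383 kg·m²; centre at d = 0.84 m, so the parallel axis theorem gives I = 0.46383 + (4.6)(0.84)² = 3.7096 kg·m².
Total I = 0.25578 + 1.5833 + 2.1629 + 3.7096 = 7.7115 kg·m².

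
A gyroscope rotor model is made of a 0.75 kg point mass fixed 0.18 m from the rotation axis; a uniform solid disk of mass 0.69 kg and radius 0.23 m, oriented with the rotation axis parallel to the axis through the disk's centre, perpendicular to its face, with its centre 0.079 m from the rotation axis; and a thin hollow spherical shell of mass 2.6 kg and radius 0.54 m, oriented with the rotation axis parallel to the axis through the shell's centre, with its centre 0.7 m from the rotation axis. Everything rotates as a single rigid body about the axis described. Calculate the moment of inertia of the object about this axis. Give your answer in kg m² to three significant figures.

Point mass: I_cm = 0; centre at d = 0.18 m, so I = I_cm + Md² gives I = 0 + (0.75)(0.18)² = 0.0243 kg m².
Solid disk: I_cm = (1/2)MR² = (1/2)(0.69)(0.23)² = 0.01825 kg m²; centre at d = 0.079 m, so I = I_cm + Md² gives I = 0.01825 + (0.69)(0.079)² = 0.022557 kg m².
Spherical shell: I_cm = (2/3)MR² = (2/3)(2.6)(0.54)² = 0.50544 kg m²; centre at d = 0.7 m, so I = I_cm + Md² gives I = 0.50544 + (2.6)(0.7)² = 1.7794 kg m².
Total I = 0.0243 + 0.022557 + 1.7794 = 1.8263 kg m².

1.83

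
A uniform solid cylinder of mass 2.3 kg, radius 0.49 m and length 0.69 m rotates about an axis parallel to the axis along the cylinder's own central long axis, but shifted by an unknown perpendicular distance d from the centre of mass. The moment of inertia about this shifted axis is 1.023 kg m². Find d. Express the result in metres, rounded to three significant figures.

About the centre-of-mass axis, I_cm = (1/2)MR² = (1/2)(2.3)(0.49)² = 0.27611 kg m².
Parallel axis theorem: I = I_cm + Md², so Md² = 1.023 − 0.27611 = 0.74689 kg m².
d = √(0.74689 / 2.3) = 0.56985 m.

0.570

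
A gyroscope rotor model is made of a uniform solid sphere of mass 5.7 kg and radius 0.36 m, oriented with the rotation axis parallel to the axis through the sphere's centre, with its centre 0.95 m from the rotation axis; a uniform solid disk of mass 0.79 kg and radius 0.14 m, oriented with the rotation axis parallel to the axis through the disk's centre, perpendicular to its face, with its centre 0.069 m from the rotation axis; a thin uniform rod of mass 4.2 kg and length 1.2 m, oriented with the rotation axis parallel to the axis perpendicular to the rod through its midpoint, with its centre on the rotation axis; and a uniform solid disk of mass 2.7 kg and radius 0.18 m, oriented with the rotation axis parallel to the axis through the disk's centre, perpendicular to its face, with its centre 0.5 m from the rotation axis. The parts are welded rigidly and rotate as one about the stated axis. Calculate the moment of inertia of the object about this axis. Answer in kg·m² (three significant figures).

Solid sphere: I_cm = (2/5)MR² = (2/5)(5.7)(0.36)² = 0.29549 kg·m²; centre at d = 0.95 m, so I = I_cm + Md² gives I = 0.29549 + (5.7)(0.95)² = 5.4397 kg·m².
Solid disk: I_cm = (1/2)MR² = (1/2)(0.79)(0.14)² = 0.007742 kg·m²; centre at d = 0.069 m, so I = I_cm + Md² gives I = 0.007742 + (0.79)(0.069)² = 0.011503 kg·m².
Thin rod: I_cm = (1/12)ML² = (1/12)(4.2)(1.2)² = 0.504 kg·m²; axis through the centre, so I = 0.504 kg·m².
Solid disk: I_cm = (1/2)MR² = (1/2)(2.7)(0.18)² = 0.04374 kg·m²; centre at d = 0.5 m, so I = I_cm + Md² gives I = 0.04374 + (2.7)(0.5)² = 0.71874 kg·m².
Total I = 5.4397 + 0.011503 + 0.504 + 0.71874 = 6.674 kg·m².

6.67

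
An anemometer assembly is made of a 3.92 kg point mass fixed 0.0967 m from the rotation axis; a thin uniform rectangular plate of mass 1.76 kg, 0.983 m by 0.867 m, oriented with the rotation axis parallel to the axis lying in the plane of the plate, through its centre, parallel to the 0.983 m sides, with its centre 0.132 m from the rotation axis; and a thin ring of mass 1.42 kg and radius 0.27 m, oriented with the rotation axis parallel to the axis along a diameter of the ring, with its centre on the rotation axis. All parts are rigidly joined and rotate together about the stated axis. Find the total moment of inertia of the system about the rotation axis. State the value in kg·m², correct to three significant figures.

0.229

Point mass: I_cm = 0; centre at d = 0.0967 m, so the parallel axis theorem gives I = 0 + (3.92)(0.0967)² = 0.036655 kg·m².
Rectangular plate: I_cm = (1/12)Mb² = (1/12)(1.76)(0.867)² = 0.11025 kg·m²; centre at d = 0.132 m, so the parallel axis theorem gives I = 0.11025 + (1.76)(0.132)² = 0.14091 kg·m².
Thin ring: I_cm = (1/2)MR² = (1/2)(1.42)(0.27)² = 0.051759 kg·m²; axis through the centre, so I = 0.051759 kg·m².
Total I = 0.036655 + 0.14091 + 0.051759 = 0.22933 kg·m².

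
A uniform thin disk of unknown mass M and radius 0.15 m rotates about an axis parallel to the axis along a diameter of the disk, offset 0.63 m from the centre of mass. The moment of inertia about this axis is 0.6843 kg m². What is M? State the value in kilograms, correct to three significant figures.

1.70

I = I_cm + Md² = (1/4)MR² + Md² = M·[0.25·(0.15)² + (0.63)²] = M·0.40253.
So M = 0.6843 / 0.40253 = 1.7 kg.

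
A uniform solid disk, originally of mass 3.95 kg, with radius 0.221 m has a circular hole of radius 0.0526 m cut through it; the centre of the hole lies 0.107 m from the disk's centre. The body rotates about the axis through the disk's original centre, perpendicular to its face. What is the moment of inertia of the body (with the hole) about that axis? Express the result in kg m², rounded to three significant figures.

0.0936

Unpierced body about its centre: I₀ = (1/2)MR² = (1/2)(3.95)(0.221)² = 0.096461 kg m².
The removed disk has mass m = M·(r/R)² = (3.95)(0.0526/0.221)² = 0.22376 kg (same uniform areal density).
Its moment of inertia about the rotation axis (parallel-axis theorem): I_hole = (1/2)mr² + md² = (1/2)(0.22376)(0.0526)² + (0.22376)(0.107)² = 0.0028714 kg m².
Treating the hole as negative mass, I = I₀ − I_hole = 0.096461 − 0.0028714 = 0.09359 kg m².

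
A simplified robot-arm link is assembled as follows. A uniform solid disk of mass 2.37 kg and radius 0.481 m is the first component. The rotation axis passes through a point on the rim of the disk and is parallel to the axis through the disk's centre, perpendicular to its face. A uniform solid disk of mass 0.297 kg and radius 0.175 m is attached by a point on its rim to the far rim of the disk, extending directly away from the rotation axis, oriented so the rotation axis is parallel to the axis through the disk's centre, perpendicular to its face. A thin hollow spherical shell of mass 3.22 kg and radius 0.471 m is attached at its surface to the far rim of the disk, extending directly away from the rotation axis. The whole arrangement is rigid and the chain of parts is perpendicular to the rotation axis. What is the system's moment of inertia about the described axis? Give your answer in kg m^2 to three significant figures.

11.9

Solid disk: I_cm = (1/2)MR² = (1/2)(2.37)(0.481)² = 0.27416 kg m^2; centre at d = 0.481 m, so the parallel axis theorem gives I = 0.27416 + (2.37)(0.481)² = 0.82249 kg m^2.
Solid disk: I_cm = (1/2)MR² = (1/2)(0.297)(0.175)² = 0.0045478 kg m^2; centre at d = 0.481 + 0.481 + 0.175 = 1.137 m, so the parallel axis theorem gives I = 0.0045478 + (0.297)(1.137)² = 0.3885 kg m^2.
Spherical shell: I_cm = (2/3)MR² = (2/3)(3.22)(0.471)² = 0.47622 kg m^2; centre at d = 0.481 + 0.481 + 0.175 + 0.175 + 0.471 = 1.783 m, so the parallel axis theorem gives I = 0.47622 + (3.22)(1.783)² = 10.713 kg m^2.
Total I = 0.82249 + 0.3885 + 10.713 = 11.924 kg m^2.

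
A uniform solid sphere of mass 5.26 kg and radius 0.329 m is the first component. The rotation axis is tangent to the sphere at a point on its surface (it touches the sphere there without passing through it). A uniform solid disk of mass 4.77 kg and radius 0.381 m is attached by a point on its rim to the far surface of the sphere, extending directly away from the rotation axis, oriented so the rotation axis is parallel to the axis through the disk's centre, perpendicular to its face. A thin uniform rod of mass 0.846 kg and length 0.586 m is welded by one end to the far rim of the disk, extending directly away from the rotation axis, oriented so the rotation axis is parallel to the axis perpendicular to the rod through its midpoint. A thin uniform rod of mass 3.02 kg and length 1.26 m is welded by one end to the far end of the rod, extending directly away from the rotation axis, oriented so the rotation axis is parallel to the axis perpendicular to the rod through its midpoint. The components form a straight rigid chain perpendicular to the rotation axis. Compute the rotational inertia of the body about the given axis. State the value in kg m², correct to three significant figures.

30.2

Solid sphere: I_cm = (2/5)MR² = (2/5)(5.26)(0.329)² = 0.22774 kg m²; centre at d = 0.329 m, so I = I_cm + Md² gives I = 0.22774 + (5.26)(0.329)² = 0.79709 kg m².
Solid disk: I_cm = (1/2)MR² = (1/2)(4.77)(0.381)² = 0.34621 kg m²; centre at d = 0.329 + 0.329 + 0.381 = 1.039 m, so I = I_cm + Md² gives I = 0.34621 + (4.77)(1.039)² = 5.4955 kg m².
Thin rod: I_cm = (1/12)ML² = (1/12)(0.846)(0.586)² = 0.024209 kg m²; centre at d = 0.329 + 0.329 + 0.381 + 0.381 + 0.293 = 1.713 m, so I = I_cm + Md² gives I = 0.024209 + (0.846)(1.713)² = 2.5067 kg m².
Thin rod: I_cm = (1/12)ML² = (1/12)(3.02)(1.26)² = 0.39955 kg m²; centre at d = 0.329 + 0.329 + 0.381 + 0.381 + 0.293 + 0.293 + 0.63 = 2.636 m, so I = I_cm + Md² gives I = 0.39955 + (3.02)(2.636)² = 21.384 kg m².
Total I = 0.79709 + 5.4955 + 2.5067 + 21.384 = 30.183 kg m².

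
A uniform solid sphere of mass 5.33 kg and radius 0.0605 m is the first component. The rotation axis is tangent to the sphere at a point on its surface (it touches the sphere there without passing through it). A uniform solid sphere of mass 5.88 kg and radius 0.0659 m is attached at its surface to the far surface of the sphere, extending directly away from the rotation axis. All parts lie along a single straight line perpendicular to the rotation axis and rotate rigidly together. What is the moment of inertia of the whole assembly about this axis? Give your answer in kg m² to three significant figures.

0.243

Solid sphere: I_cm = (2/5)MR² = (2/5)(5.33)(0.0605)² = 0.0078037 kg m²; centre at d = 0.0605 m, so I = I_cm + Md² gives I = 0.0078037 + (5.33)(0.0605)² = 0.027313 kg m².
Solid sphere: I_cm = (2/5)MR² = (2/5)(5.88)(0.0659)² = 0.010214 kg m²; centre at d = 0.0605 + 0.0605 + 0.0659 = 0.1869 m, so I = I_cm + Md² gives I = 0.010214 + (5.88)(0.1869)² = 0.21561 kg m².
Total I = 0.027313 + 0.21561 = 0.24292 kg m².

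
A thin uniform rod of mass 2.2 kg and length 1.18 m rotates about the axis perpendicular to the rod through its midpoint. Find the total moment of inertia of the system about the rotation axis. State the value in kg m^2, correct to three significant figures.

0.255

I_cm = (1/12)ML² = (1/12)(2.2)(1.18)² = 0.25527 kg m^2; axis through the centre, so I = 0.25527 kg m^2.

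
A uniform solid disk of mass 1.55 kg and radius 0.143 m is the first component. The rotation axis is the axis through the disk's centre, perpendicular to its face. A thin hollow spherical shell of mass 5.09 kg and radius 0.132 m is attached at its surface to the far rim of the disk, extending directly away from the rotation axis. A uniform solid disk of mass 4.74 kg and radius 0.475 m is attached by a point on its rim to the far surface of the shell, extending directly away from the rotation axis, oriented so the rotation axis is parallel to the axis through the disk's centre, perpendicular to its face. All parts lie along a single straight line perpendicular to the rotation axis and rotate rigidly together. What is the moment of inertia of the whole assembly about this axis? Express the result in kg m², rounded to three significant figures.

Solid disk: I_cm = (1/2)MR² = (1/2)(1.55)(0.143)² = 0.015848 kg m²; axis through the centre, so I = 0.015848 kg m².
Spherical shell: I_cm = (2/3)MR² = (2/3)(5.09)(0.132)² = 0.059125 kg m²; centre at d = 0.143 + 0.132 = 0.275 m, so I = I_cm + Md² gives I = 0.059125 + (5.09)(0.275)² = 0.44406 kg m².
Solid disk: I_cm = (1/2)MR² = (1/2)(4.74)(0.475)² = 0.53473 kg m²; centre at d = 0.143 + 0.132 + 0.132 + 0.475 = 0.882 m, so I = I_cm + Md² gives I = 0.53473 + (4.74)(0.882)² = 4.2221 kg m².
Total I = 0.015848 + 0.44406 + 4.2221 = 4.682 kg m².

4.68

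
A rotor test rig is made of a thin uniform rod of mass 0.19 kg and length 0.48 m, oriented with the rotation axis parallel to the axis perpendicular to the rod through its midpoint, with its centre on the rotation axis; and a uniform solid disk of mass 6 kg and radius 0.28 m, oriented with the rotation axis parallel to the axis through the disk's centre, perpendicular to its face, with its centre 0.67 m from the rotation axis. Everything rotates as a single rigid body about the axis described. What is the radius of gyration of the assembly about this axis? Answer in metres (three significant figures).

Thin rod: I_cm = (1/12)ML² = (1/12)(0.19)(0.48)² = 0.003648 kg·m²; axis through the centre, so I = 0.003648 kg·m².
Solid disk: I_cm = (1/2)MR² = (1/2)(6)(0.28)² = 0.2352 kg·m²; centre at d = 0.67 m, so the parallel axis theorem gives I = 0.2352 + (6)(0.67)² = 2.9286 kg·m².
Total I = 2.9322 kg·m²; total mass M = 6.19 kg.
k = √(I/M) = √(2.9322/6.19) = 0.68826 m.

0.688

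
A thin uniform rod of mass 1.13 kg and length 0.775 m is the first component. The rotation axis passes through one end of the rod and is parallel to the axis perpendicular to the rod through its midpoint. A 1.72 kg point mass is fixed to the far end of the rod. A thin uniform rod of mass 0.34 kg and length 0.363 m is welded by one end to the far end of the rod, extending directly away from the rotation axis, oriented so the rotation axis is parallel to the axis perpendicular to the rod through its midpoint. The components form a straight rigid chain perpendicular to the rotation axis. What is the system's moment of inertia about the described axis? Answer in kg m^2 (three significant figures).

1.57

Thin rod: I_cm = (1/12)ML² = (1/12)(1.13)(0.775)² = 0.056559 kg m^2; centre at d = 0.3875 m, so I = I_cm + Md² gives I = 0.056559 + (1.13)(0.3875)² = 0.22624 kg m^2.
Point mass: I_cm = 0; centre at d = 0.3875 + 0.3875 = 0.775 m, so I = I_cm + Md² gives I = 0 + (1.72)(0.775)² = 1.0331 kg m^2.
Thin rod: I_cm = (1/12)ML² = (1/12)(0.34)(0.363)² = 0.0037335 kg m^2; centre at d = 0.3875 + 0.3875 + 0.1815 = 0.9565 m, so I = I_cm + Md² gives I = 0.0037335 + (0.34)(0.9565)² = 0.3148 kg m^2.
Total I = 0.22624 + 1.0331 + 0.3148 = 1.5741 kg m^2.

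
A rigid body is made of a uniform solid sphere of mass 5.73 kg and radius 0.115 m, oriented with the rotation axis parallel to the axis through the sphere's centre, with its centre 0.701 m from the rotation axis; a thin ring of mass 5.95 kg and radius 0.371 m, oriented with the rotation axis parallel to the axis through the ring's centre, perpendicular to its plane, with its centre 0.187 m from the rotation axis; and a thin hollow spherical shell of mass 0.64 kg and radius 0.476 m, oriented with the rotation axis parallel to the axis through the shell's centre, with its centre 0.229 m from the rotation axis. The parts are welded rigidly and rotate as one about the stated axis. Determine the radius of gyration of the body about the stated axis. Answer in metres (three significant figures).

Solid sphere: I_cm = (2/5)MR² = (2/5)(5.73)(0.115)² = 0.030312 kg m^2; centre at d = 0.701 m, so I = I_cm + Md² gives I = 0.030312 + (5.73)(0.701)² = 2.846 kg m^2.
Thin ring: I_cm = MR² = (5.95)(0.371)² = 0.81896 kg m^2; centre at d = 0.187 m, so I = I_cm + Md² gives I = 0.81896 + (5.95)(0.187)² = 1.027 kg m^2.
Spherical shell: I_cm = (2/3)MR² = (2/3)(0.64)(0.476)² = 0.096672 kg m^2; centre at d = 0.229 m, so I = I_cm + Md² gives I = 0.096672 + (0.64)(0.229)² = 0.13023 kg m^2.
Total I = 4.0033 kg m^2; total mass M = 12.32 kg.
k = √(I/M) = √(4.0033/12.32) = 0.57004 m.

0.570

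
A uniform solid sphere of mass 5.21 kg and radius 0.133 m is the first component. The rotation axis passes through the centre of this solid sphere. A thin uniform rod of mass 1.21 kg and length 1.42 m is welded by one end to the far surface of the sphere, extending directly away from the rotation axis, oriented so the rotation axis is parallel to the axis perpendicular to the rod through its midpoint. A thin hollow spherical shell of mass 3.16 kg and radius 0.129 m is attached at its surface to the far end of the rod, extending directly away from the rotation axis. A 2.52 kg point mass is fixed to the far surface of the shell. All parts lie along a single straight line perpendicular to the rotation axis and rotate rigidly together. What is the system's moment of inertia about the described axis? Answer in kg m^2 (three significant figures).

Solid sphere: I_cm = (2/5)MR² = (2/5)(5.21)(0.133)² = 0.036864 kg m^2; axis through the centre, so I = 0.036864 kg m^2.
Thin rod: I_cm = (1/12)ML² = (1/12)(1.21)(1.42)² = 0.20332 kg m^2; centre at d = 0.133 + 0.71 = 0.843 m, so the parallel axis theorem gives I = 0.20332 + (1.21)(0.843)² = 1.0632 kg m^2.
Spherical shell: I_cm = (2/3)MR² = (2/3)(3.16)(0.129)² = 0.035057 kg m^2; centre at d = 0.133 + 0.71 + 0.71 + 0.129 = 1.682 m, so the parallel axis theorem gives I = 0.035057 + (3.16)(1.682)² = 8.9751 kg m^2.
Point mass: I_cm = 0; centre at d = 0.133 + 0.71 + 0.71 + 0.129 + 0.129 = 1.811 m, so the parallel axis theorem gives I = 0 + (2.52)(1.811)² = 8.2649 kg m^2.
Total I = 0.036864 + 1.0632 + 8.9751 + 8.2649 = 18.34 kg m^2.

18.3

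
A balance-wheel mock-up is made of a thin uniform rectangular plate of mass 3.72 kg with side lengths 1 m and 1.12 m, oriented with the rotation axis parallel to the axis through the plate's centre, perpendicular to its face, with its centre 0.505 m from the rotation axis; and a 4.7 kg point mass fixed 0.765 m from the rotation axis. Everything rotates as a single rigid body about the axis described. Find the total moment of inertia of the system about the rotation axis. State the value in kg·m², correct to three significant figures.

4.40

Rectangular plate: I_cm = (1/12)M(a²+b²) = (1/12)(3.72)[(1)² + (1.12)²] = 0.69886 kg·m²; centre at d = 0.505 m, so I = I_cm + Md² gives I = 0.69886 + (3.72)(0.505)² = 1.6476 kg·m².
Point mass: I_cm = 0; centre at d = 0.765 m, so I = I_cm + Md² gives I = 0 + (4.7)(0.765)² = 2.7506 kg·m².
Total I = 1.6476 + 2.7506 = 4.3981 kg·m².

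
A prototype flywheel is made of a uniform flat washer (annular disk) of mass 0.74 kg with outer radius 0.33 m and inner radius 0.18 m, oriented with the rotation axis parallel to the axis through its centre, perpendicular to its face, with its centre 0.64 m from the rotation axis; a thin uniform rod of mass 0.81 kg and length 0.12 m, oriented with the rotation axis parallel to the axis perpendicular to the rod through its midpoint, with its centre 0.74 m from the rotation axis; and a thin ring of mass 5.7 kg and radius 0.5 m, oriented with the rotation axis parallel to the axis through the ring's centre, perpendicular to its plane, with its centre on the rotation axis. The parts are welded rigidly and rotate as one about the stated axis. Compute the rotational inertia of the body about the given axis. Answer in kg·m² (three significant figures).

Annular disk: I_cm = (1/2)M(R²+r²) = (1/2)(0.74)[(0.33)² + (0.18)²] = 0.052281 kg·m²; centre at d = 0.64 m, so the parallel axis theorem gives I = 0.052281 + (0.74)(0.64)² = 0.35539 kg·m².
Thin rod: I_cm = (1/12)ML² = (1/12)(0.81)(0.12)² = 0.000972 kg·m²; centre at d = 0.74 m, so the parallel axis theorem gives I = 0.000972 + (0.81)(0.74)² = 0.44453 kg·m².
Thin ring: I_cm = MR² = (5.7)(0.5)² = 1.425 kg·m²; axis through the centre, so I = 1.425 kg·m².
Total I = 0.35539 + 0.44453 + 1.425 = 2.2249 kg·m².

2.22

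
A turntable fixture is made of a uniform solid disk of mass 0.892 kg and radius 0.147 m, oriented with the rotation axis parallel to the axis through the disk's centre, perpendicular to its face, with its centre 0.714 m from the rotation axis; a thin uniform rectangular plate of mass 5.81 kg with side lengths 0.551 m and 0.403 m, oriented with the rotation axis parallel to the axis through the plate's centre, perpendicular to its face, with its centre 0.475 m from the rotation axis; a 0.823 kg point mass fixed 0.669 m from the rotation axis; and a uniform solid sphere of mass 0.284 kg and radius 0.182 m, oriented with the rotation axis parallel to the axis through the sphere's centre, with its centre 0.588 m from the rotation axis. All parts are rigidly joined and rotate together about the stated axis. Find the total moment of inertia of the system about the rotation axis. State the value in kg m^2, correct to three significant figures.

2.47

Solid disk: I_cm = (1/2)MR² = (1/2)(0.892)(0.147)² = 0.0096376 kg m^2; centre at d = 0.714 m, so I = I_cm + Md² gives I = 0.0096376 + (0.892)(0.714)² = 0.46438 kg m^2.
Rectangular plate: I_cm = (1/12)M(a²+b²) = (1/12)(5.81)[(0.551)² + (0.403)²] = 0.22563 kg m^2; centre at d = 0.475 m, so I = I_cm + Md² gives I = 0.22563 + (5.81)(0.475)² = 1.5365 kg m^2.
Point mass: I_cm = 0; centre at d = 0.669 m, so I = I_cm + Md² gives I = 0 + (0.823)(0.669)² = 0.36834 kg m^2.
Solid sphere: I_cm = (2/5)MR² = (2/5)(0.284)(0.182)² = 0.0037629 kg m^2; centre at d = 0.588 m, so I = I_cm + Md² gives I = 0.0037629 + (0.284)(0.588)² = 0.10195 kg m^2.
Total I = 0.46438 + 1.5365 + 0.36834 + 0.10195 = 2.4712 kg m^2.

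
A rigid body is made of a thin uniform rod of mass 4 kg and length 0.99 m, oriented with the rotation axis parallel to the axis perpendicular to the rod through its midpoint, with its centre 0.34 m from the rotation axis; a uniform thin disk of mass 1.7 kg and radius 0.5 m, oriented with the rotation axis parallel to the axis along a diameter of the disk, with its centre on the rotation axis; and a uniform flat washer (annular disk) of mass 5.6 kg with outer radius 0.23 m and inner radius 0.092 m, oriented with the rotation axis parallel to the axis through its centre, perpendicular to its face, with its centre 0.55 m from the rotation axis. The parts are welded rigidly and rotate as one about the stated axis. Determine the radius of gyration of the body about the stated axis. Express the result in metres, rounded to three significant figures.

Thin rod: I_cm = (1/12)ML² = (1/12)(4)(0.99)² = 0.3267 kg·m²; centre at d = 0.34 m, so I = I_cm + Md² gives I = 0.3267 + (4)(0.34)² = 0.7891 kg·m².
Thin disk: I_cm = (1/4)MR² = (1/4)(1.7)(0.5)² = 0.10625 kg·m²; axis through the centre, so I = 0.10625 kg·m².
Annular disk: I_cm = (1/2)M(R²+r²) = (1/2)(5.6)[(0.23)² + (0.092)²] = 0.17182 kg·m²; centre at d = 0.55 m, so I = I_cm + Md² gives I = 0.17182 + (5.6)(0.55)² = 1.8658 kg·m².
Total I = 2.7612 kg·m²; total mass M = 11.3 kg.
k = √(I/M) = √(2.7612/11.3) = 0.49432 m.

0.494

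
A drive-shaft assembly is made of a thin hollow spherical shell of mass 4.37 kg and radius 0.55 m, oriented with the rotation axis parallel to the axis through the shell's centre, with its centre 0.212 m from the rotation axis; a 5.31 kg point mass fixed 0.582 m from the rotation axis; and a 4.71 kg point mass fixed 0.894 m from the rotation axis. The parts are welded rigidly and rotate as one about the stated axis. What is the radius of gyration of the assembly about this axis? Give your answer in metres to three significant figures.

0.679

Spherical shell: I_cm = (2/3)MR² = (2/3)(4.37)(0.55)² = 0.88128 kg m^2; centre at d = 0.212 m, so the parallel axis theorem gives I = 0.88128 + (4.37)(0.212)² = 1.0777 kg m^2.
Point mass: I_cm = 0; centre at d = 0.582 m, so the parallel axis theorem gives I = 0 + (5.31)(0.582)² = 1.7986 kg m^2.
Point mass: I_cm = 0; centre at d = 0.894 m, so the parallel axis theorem gives I = 0 + (4.71)(0.894)² = 3.7644 kg m^2.
Total I = 6.6407 kg m^2; total mass M = 14.39 kg.
k = √(I/M) = √(6.6407/14.39) = 0.67932 m.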